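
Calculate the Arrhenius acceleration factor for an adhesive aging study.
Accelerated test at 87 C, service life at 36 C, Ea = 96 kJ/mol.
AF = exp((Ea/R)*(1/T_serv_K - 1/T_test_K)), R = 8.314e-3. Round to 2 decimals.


T_test = 360.15 K, T_serv = 309.15 K
Ea/R = 96 / 0.008314 = 11546.79
AF = exp(11546.79 * (1/309.15 - 1/360.15))
= 198.16

198.16


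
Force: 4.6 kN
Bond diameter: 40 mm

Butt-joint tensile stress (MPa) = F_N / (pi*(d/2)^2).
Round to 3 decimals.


F_N = 4.6 * 1000 = 4600.0 N
A = pi*(20.0)^2 = 1256.6371 mm^2
stress = 4600.0 / 1256.6371 = 3.661 MPa

3.661


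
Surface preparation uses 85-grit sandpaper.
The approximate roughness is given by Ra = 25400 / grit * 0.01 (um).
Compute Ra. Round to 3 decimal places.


Ra = 25400 / 85 * 0.01
= 254 / 85
= 2.988 um

2.988


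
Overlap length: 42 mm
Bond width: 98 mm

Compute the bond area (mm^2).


Bond area = 42 * 98 = 4116 mm^2

4116


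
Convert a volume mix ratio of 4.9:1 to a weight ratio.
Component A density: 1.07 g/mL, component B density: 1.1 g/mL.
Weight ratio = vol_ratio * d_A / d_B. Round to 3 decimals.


= 4.9 * 1.07 / 1.1 = 4.766

4.766


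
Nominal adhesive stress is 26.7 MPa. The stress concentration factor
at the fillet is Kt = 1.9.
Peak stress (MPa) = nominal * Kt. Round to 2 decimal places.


Peak = 26.7 * 1.9 = 50.73 MPa

50.73


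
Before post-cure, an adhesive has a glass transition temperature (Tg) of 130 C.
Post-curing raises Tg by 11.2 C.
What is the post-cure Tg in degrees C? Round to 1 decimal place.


Tg_post = Tg_base + delta_Tg
= 130 + 11.2
= 141.2 C

141.2


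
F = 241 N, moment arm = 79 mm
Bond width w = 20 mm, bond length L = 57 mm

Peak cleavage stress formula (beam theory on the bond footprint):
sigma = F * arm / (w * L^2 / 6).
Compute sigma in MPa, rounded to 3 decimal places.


sigma = (241 * 79) / (20 * 3249 / 6)
= 19039 * 6 / 64980
= 114234 / 64980
= 1.758 MPa

1.758


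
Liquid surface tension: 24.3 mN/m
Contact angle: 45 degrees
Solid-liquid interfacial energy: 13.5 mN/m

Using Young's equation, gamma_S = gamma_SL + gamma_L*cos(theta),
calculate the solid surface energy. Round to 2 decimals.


gamma_S = 13.5 + 24.3 * cos(45)
= 30.68 mN/m

30.68


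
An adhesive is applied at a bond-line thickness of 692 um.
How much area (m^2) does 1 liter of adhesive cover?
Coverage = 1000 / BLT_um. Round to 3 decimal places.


Coverage = 1000 / 692 = 1.445 m^2

1.445


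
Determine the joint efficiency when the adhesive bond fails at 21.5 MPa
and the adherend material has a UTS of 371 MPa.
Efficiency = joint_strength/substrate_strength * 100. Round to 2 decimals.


Joint efficiency = 21.5 / 371 * 100
= 5.80%

5.80


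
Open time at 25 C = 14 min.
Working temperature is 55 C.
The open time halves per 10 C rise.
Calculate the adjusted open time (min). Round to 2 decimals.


factor = 2^((55 - 25) / 10) = 8.0000
ot = 14 / 8.0000 = 1.75 min

1.75


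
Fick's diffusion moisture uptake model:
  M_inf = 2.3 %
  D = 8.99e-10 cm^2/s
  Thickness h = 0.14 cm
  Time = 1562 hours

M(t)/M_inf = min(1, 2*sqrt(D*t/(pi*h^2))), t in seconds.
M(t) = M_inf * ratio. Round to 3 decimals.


t_sec = 1562 * 3600 = 5623200
ratio = 2*sqrt(8.99e-10*5623200/(pi*0.14^2))
= min(1, 0.573058)
= 0.573058
M(t) = 2.3 * 0.573058 = 1.318 %

1.318


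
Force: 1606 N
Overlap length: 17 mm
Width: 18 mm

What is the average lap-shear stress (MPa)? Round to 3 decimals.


Average shear stress = F / (overlap * width)
= 1606 / (17 * 18)
= 5.248 MPa

5.248


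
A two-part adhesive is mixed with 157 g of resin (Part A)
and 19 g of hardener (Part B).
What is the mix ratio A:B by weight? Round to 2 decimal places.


Mix ratio = mass_A / mass_B
= 157 / 19
= 8.26

8.26


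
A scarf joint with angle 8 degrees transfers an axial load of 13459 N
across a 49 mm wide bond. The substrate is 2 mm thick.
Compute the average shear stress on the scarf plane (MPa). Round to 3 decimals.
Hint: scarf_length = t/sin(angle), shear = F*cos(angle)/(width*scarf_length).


scarf_length = 2 / sin(8 deg) = 14.3706 mm
cos(8 deg) = 0.990268
shear stress = 13459 * 0.990268 / (49 * 14.3706)
= 18.928 MPa

18.928


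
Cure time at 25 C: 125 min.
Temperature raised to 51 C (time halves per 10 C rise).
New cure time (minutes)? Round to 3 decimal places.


Acceleration factor = 2^(26/10) = 6.0629
New time = 125 / 6.0629 = 20.617 min

20.617


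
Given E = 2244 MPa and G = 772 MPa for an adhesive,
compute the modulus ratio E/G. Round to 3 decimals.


E/G ratio = 2244 / 772 = 2.907

2.907


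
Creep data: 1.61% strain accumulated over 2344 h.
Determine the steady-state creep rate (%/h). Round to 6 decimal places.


Rate = 1.61 / 2344 = 0.000687 %/h

0.000687


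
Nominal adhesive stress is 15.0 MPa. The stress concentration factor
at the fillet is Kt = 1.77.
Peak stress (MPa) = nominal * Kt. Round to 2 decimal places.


Peak = 15.0 * 1.77 = 26.55 MPa

26.55


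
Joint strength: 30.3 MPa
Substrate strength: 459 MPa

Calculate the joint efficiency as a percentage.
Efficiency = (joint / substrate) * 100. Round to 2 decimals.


Efficiency = (30.3 / 459) * 100 = 6.60%

6.60


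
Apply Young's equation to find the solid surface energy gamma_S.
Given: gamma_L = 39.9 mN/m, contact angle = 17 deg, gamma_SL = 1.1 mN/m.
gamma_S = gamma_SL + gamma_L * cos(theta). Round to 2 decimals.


theta_rad = 17 * pi/180 = 0.296706
gamma_S = 1.1 + 39.9 * cos(0.296706)
= 39.26 mN/m

39.26


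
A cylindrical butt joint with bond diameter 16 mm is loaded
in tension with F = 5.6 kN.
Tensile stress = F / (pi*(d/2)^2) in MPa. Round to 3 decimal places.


Area = pi * (16/2)^2 = 201.0619 mm^2
Stress = 5.6*1000 / 201.0619
= 27.852 MPa

27.852


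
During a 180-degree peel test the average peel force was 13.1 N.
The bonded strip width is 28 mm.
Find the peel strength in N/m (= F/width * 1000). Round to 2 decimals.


Peel strength = F/width * 1000
= 13.1 / 28 * 1000
= 467.86 N/m

467.86


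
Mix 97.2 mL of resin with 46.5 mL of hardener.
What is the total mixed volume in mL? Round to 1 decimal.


Total = 97.2 + 46.5 = 143.7 mL

143.7


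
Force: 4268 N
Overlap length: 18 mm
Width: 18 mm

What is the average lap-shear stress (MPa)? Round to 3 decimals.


Average shear stress = F / (overlap * width)
= 4268 / (18 * 18)
= 13.173 MPa

13.173


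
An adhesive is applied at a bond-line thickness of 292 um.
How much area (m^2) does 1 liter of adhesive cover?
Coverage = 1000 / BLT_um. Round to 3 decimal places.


Coverage = 1000 / 292 = 3.425 m^2

3.425


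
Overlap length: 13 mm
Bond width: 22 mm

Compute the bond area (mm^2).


Bond area = 13 * 22 = 286 mm^2

286


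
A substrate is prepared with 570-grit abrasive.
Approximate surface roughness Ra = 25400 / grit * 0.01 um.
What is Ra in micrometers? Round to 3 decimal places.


Ra = 25400 / 570 * 0.01 = 0.446 um

0.446


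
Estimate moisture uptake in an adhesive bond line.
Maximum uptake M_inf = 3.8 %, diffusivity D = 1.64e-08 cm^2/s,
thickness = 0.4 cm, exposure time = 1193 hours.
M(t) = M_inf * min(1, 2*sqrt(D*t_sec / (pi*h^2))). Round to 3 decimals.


Convert time: 1193 h = 4294800 s
ratio = min(1, 2*sqrt(1.64e-08*4294800/(pi*0.4^2)))
= 0.748667
M(t) = 3.8 * 0.748667 = 2.845%

2.845


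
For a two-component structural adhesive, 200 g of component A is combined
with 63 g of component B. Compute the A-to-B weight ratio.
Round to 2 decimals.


Weight ratio A:B = 200 / 63
= 3.17

3.17


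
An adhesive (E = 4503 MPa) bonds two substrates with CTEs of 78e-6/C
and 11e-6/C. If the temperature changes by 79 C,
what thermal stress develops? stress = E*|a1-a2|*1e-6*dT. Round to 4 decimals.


Stress = 4503 * |78 - 11| * 1e-6 * 79
= 23.8344 MPa

23.8344


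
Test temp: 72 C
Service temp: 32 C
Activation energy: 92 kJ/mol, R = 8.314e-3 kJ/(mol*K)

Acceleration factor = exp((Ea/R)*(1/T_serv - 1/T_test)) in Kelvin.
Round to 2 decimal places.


AF = exp((92/0.008314)*(1/305.15 - 1/345.15))
= 66.86

66.86


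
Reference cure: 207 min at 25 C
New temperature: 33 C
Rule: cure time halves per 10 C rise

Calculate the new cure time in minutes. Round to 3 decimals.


factor = 2^((33-25)/10) = 1.7411
t_new = 207 / 1.7411 = 118.890 min

118.890


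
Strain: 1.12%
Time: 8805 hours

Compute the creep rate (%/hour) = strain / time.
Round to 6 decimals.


Creep rate = 1.12 / 8805
= 0.000127 %/h

0.000127


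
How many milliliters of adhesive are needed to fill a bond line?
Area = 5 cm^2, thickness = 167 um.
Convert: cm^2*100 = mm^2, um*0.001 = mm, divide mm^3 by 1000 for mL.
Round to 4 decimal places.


= (5 * 100) * (167 * 0.001) / 1000
= 0.0835 mL

0.0835


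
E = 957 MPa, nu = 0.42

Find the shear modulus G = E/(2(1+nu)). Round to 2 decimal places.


G = 957 / (2 * 1.42)
= 336.97 MPa

336.97


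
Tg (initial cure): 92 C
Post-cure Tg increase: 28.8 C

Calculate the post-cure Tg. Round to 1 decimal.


Post-cure Tg = 92 + 28.8 = 120.8 C

120.8


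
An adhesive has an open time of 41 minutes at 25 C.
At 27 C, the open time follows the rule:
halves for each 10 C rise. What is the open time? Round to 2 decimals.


Factor = 2^((27-25)/10) = 1.1487
Open time = 41 / 1.1487 = 35.69 min

35.69


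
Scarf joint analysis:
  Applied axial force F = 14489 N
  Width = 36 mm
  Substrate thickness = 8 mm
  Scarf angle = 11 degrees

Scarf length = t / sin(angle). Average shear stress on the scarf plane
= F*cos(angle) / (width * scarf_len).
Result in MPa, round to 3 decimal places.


Scarf length = 8 / sin(11 deg) = 41.9267 mm
cos(11 deg) = 0.981627
Shear = 14489 * 0.981627 / (36 * 41.9267)
= 9.423 MPa

9.423


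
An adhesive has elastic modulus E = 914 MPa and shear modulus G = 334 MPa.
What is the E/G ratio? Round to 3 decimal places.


E/G = 914 / 334 = 2.737

2.737


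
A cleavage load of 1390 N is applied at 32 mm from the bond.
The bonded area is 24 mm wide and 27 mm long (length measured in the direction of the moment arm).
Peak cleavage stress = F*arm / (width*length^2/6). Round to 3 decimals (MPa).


Moment = 1390 * 32 = 44480 N*mm
Section modulus = 24 * 729 / 6 = 17496 / 6 mm^3
Stress = 44480 / (17496 / 6) = 266880 / 17496
= 15.254 MPa

15.254


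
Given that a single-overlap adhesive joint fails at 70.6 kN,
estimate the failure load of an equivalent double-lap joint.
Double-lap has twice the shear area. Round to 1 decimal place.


Double-lap factor = 2
Expected load = 70.6 * 2 = 141.2 kN

141.2


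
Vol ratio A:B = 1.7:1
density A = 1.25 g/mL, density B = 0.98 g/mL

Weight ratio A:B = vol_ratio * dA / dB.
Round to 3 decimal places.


Weight ratio = 1.7 * 1.25 / 0.98
= 2.168

2.168


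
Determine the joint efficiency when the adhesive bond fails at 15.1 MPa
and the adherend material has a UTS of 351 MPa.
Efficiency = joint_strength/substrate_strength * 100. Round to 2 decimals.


Joint efficiency = 15.1 / 351 * 100
= 4.30%

4.30


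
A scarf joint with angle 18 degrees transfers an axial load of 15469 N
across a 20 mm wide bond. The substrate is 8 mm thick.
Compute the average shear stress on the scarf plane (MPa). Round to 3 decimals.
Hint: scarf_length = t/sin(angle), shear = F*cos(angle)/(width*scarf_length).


scarf_length = 8 / sin(18 deg) = 25.8885 mm
cos(18 deg) = 0.951057
shear stress = 15469 * 0.951057 / (20 * 25.8885)
= 28.414 MPa

28.414


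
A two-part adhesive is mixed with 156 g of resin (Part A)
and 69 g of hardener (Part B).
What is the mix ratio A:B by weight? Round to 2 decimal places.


Mix ratio = mass_A / mass_B
= 156 / 69
= 2.26

2.26


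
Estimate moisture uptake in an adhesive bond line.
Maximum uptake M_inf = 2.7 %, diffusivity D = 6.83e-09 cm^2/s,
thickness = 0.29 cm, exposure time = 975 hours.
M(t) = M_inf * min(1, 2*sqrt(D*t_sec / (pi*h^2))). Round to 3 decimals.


Convert time: 975 h = 3510000 s
ratio = min(1, 2*sqrt(6.83e-09*3510000/(pi*0.29^2)))
= 0.602450
M(t) = 2.7 * 0.602450 = 1.627%

1.627


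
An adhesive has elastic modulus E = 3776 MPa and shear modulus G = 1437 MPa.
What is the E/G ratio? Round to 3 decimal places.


E/G = 3776 / 1437 = 2.628

2.628


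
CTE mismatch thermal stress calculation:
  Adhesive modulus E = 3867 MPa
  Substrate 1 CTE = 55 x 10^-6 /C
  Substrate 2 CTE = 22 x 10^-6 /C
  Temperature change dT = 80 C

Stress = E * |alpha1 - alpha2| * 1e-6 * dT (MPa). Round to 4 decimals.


delta_alpha = |55 - 22| = 33 x 10^-6/C
Stress = 3867 * 33e-6 * 80
= 10.2089 MPa

10.2089


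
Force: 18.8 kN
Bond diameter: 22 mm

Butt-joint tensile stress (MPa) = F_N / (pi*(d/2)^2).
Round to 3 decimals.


F_N = 18.8 * 1000 = 18800.0 N
A = pi*(11.0)^2 = 380.1327 mm^2
stress = 18800.0 / 380.1327 = 49.456 MPa

49.456


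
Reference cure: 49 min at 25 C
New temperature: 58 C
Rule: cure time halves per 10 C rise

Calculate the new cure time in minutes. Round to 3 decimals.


factor = 2^((58-25)/10) = 9.8492
t_new = 49 / 9.8492 = 4.975 min

4.975


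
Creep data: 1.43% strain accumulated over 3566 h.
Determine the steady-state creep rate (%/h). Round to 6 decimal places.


Rate = 1.43 / 3566 = 0.000401 %/h

0.000401


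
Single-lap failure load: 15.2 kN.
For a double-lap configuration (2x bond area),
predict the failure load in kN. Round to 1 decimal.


Failure load = 15.2 * 2 = 30.4 kN

30.4


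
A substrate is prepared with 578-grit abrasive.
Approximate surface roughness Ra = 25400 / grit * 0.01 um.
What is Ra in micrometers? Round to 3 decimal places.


Ra = 25400 / 578 * 0.01 = 0.439 um

0.439


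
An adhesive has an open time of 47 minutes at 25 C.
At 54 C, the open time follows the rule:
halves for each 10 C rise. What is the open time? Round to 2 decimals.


Factor = 2^((54-25)/10) = 7.4643
Open time = 47 / 7.4643 = 6.30 min

6.30


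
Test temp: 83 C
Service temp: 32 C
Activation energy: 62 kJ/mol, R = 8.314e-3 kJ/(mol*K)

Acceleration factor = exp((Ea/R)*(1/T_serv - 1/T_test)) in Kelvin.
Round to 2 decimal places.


AF = exp((62/0.008314)*(1/305.15 - 1/356.15))
= 33.10

33.10


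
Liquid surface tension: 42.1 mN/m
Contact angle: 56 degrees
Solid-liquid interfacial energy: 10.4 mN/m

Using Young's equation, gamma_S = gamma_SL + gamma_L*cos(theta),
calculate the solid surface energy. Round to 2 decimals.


gamma_S = 10.4 + 42.1 * cos(56)
= 33.94 mN/m

33.94


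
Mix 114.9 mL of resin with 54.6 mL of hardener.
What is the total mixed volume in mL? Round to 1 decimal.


Total = 114.9 + 54.6 = 169.5 mL

169.5


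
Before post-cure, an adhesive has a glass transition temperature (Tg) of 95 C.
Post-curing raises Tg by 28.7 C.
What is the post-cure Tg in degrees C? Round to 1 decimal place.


Tg_post = Tg_base + delta_Tg
= 95 + 28.7
= 123.7 C

123.7


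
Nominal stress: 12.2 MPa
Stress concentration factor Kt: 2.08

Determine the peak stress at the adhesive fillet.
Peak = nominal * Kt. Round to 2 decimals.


Peak stress = 12.2 * 2.08
= 25.38 MPa

25.38


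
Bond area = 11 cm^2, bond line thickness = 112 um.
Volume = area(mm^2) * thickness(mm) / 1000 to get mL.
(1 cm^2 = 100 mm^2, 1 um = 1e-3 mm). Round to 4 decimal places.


area_mm2 = 11 * 100 = 1100
blt_mm = 112 * 1e-3 = 0.112
vol_mm3 = 1100 * 0.112 = 123.2
vol_mL = 123.2 / 1000 = 0.1232 mL

0.1232


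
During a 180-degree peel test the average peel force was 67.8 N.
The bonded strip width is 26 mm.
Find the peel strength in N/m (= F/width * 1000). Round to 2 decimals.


Peel strength = F/width * 1000
= 67.8 / 26 * 1000
= 2607.69 N/m

2607.69


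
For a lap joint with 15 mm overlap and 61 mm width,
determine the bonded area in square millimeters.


Area = 15 * 61 = 915 mm^2

915


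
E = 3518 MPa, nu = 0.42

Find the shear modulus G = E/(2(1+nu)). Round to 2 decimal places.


G = 3518 / (2 * 1.42)
= 1238.73 MPa

1238.73


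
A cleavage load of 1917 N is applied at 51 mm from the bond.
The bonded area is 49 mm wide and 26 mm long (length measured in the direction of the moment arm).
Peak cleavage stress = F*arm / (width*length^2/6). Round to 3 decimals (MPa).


Moment = 1917 * 51 = 97767 N*mm
Section modulus = 49 * 676 / 6 = 33124 / 6 mm^3
Stress = 97767 / (33124 / 6) = 586602 / 33124
= 17.709 MPa

17.709


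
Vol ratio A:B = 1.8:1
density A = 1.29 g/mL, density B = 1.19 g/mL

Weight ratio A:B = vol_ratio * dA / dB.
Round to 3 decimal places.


Weight ratio = 1.8 * 1.29 / 1.19
= 1.951

1.951


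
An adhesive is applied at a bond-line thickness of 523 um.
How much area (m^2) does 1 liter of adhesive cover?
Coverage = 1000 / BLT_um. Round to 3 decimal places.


Coverage = 1000 / 523 = 1.912 m^2

1.912


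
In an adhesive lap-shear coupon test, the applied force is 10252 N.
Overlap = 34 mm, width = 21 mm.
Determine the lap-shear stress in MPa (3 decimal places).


stress = F / (overlap * width)
= 10252 / (34 * 21)
= 14.359 MPa

14.359


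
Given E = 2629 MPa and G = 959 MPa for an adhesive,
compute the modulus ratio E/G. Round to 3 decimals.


E/G ratio = 2629 / 959 = 2.741

2.741


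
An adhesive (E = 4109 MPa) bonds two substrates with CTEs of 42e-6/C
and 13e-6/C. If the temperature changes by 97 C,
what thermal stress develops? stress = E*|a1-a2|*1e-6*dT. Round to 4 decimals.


Stress = 4109 * |42 - 13| * 1e-6 * 97
= 11.5586 MPa

11.5586


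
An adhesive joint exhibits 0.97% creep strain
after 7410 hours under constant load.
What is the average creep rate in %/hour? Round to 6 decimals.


Creep rate = strain / time
= 0.97 / 7410
= 0.000131 %/h

0.000131


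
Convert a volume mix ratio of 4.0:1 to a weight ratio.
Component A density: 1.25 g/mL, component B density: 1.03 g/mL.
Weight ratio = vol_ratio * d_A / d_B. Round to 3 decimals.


= 4.0 * 1.25 / 1.03 = 4.854

4.854


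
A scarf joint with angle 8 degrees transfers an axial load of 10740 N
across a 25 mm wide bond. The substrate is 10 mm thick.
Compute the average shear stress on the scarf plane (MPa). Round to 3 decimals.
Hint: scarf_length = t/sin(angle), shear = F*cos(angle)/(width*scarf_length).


scarf_length = 10 / sin(8 deg) = 71.8530 mm
cos(8 deg) = 0.990268
shear stress = 10740 * 0.990268 / (25 * 71.8530)
= 5.921 MPa

5.921


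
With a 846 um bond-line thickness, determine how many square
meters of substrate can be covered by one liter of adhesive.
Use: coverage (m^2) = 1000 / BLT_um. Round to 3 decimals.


Coverage = 1000 / 846 = 1.182 m^2

1.182


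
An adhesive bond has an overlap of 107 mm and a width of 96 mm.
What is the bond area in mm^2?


Bond area = overlap * width
= 107 * 96
= 10272 mm^2

10272


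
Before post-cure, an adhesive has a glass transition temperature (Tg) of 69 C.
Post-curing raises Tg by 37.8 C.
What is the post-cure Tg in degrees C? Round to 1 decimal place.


Tg_post = Tg_base + delta_Tg
= 69 + 37.8
= 106.8 C

106.8


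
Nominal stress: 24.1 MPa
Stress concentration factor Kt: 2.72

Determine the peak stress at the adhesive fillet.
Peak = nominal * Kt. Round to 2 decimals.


Peak stress = 24.1 * 2.72
= 65.55 MPa

65.55


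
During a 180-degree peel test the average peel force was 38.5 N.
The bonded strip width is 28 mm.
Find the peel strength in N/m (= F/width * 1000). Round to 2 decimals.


Peel strength = F/width * 1000
= 38.5 / 28 * 1000
= 1375.00 N/m

1375.00


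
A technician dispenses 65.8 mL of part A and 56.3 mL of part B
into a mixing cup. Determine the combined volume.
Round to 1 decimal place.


Combined volume = 65.8 + 56.3
= 122.1 mL

122.1


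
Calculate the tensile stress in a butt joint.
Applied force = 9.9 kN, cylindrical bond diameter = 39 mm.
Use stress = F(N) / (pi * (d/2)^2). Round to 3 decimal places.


A = pi * 19.5^2 = 1194.5906 mm^2
sigma = 9900.0 / 1194.5906 = 8.287 MPa

8.287


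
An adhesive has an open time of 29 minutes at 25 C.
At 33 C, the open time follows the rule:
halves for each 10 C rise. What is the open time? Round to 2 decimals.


Factor = 2^((33-25)/10) = 1.7411
Open time = 29 / 1.7411 = 16.66 min

16.66


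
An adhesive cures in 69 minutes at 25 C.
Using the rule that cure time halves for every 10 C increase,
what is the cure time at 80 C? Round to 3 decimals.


Factor = 2^((80 - 25) / 10) = 45.2548
Cure time = 69 / 45.2548
= 1.525 minutes

1.525


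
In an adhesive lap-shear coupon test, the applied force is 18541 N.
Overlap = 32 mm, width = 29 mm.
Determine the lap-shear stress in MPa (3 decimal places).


stress = F / (overlap * width)
= 18541 / (32 * 29)
= 19.980 MPa

19.980


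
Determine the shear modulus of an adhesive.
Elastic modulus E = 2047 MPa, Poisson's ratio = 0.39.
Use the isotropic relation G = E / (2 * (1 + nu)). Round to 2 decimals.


G = 2047 / (2*(1+0.39)) = 2047 / 2.78
= 736.33 MPa

736.33


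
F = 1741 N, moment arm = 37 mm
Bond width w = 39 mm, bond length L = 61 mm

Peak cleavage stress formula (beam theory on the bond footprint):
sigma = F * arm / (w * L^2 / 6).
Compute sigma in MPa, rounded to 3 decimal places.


sigma = (1741 * 37) / (39 * 3721 / 6)
= 64417 * 6 / 145119
= 386502 / 145119
= 2.663 MPa

2.663


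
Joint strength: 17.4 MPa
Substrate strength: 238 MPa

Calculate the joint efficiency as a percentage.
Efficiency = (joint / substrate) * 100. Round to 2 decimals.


Efficiency = (17.4 / 238) * 100 = 7.31%

7.31


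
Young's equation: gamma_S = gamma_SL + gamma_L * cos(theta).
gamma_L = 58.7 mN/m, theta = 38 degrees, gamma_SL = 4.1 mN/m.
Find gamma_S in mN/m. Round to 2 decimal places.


cos(38 deg) = 0.788011
gamma_S = 4.1 + 58.7 * 0.788011
= 50.36 mN/m

50.36


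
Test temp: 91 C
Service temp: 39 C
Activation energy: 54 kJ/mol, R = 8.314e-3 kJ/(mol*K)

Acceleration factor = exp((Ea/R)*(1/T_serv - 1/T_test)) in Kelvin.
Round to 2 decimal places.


AF = exp((54/0.008314)*(1/312.15 - 1/364.15))
= 19.52

19.52


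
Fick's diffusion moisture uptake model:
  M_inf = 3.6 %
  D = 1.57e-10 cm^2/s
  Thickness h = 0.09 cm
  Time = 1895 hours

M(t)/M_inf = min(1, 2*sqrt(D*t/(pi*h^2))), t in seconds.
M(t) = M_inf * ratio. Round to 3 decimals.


t_sec = 1895 * 3600 = 6822000
ratio = 2*sqrt(1.57e-10*6822000/(pi*0.09^2))
= min(1, 0.410316)
= 0.410316
M(t) = 3.6 * 0.410316 = 1.477 %

1.477


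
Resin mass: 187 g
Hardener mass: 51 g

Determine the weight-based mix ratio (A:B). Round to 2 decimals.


Ratio = 187 / 51 = 3.67

3.67


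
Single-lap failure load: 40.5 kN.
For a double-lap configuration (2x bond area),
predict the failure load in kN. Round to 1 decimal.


Failure load = 40.5 * 2 = 81.0 kN

81.0


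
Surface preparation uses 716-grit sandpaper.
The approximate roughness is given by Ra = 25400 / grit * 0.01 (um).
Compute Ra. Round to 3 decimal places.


Ra = 25400 / 716 * 0.01
= 254 / 716
= 0.355 um

0.355


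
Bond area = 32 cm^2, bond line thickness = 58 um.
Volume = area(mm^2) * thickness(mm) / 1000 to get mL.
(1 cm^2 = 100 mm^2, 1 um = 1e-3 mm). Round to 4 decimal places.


area_mm2 = 32 * 100 = 3200
blt_mm = 58 * 1e-3 = 0.058
vol_mm3 = 3200 * 0.058 = 185.6
vol_mL = 185.6 / 1000 = 0.1856 mL

0.1856


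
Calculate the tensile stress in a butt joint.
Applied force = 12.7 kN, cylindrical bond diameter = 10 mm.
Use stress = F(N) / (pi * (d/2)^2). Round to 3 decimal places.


A = pi * 5.0^2 = 78.5398 mm^2
sigma = 12700.0 / 78.5398 = 161.701 MPa

161.701


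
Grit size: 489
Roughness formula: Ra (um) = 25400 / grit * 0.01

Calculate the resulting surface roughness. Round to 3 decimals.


Ra = 25400 / 489 * 0.01
= 0.519 um

0.519


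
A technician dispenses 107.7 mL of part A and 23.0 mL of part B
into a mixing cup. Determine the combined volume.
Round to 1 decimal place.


Combined volume = 107.7 + 23.0
= 130.7 mL

130.7


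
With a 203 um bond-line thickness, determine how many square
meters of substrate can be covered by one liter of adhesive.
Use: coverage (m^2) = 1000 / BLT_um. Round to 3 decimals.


Coverage = 1000 / 203 = 4.926 m^2

4.926


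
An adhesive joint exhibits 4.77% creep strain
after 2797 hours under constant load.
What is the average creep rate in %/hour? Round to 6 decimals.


Creep rate = strain / time
= 4.77 / 2797
= 0.001705 %/h

0.001705


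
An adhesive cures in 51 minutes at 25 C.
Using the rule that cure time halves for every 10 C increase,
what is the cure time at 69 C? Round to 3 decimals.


Factor = 2^((69 - 25) / 10) = 21.1121
Cure time = 51 / 21.1121
= 2.416 minutes

2.416


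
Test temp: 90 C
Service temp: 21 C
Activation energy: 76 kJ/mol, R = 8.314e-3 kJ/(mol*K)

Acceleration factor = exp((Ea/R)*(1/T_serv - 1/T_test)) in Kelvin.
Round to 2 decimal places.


AF = exp((76/0.008314)*(1/294.15 - 1/363.15))
= 366.76

366.76


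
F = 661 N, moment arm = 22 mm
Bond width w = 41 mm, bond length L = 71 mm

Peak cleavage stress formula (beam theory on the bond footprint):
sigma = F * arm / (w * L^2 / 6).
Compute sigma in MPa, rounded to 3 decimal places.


sigma = (661 * 22) / (41 * 5041 / 6)
= 14542 * 6 / 206681
= 87252 / 206681
= 0.422 MPa

0.422


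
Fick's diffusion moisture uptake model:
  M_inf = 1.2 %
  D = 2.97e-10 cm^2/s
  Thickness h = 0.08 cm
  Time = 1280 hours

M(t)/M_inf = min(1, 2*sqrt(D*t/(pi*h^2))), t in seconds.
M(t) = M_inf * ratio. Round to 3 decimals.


t_sec = 1280 * 3600 = 4608000
ratio = 2*sqrt(2.97e-10*4608000/(pi*0.08^2))
= min(1, 0.521795)
= 0.521795
M(t) = 1.2 * 0.521795 = 0.626 %

0.626


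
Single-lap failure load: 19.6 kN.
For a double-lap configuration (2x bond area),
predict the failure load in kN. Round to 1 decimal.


Failure load = 19.6 * 2 = 39.2 kN

39.2


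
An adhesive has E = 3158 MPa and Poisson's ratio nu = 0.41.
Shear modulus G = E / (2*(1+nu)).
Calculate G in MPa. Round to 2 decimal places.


G = 3158 / (2*(1+0.41))
= 3158 / 2.82
= 1119.86 MPa

1119.86


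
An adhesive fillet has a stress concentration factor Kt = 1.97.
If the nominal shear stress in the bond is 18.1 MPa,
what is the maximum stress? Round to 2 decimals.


Max stress = 18.1 * 1.97 = 35.66 MPa

35.66


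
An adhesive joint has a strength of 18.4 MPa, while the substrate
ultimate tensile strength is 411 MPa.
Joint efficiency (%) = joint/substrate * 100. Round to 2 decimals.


Efficiency = 18.4 / 411 * 100
= 4.48%

4.48


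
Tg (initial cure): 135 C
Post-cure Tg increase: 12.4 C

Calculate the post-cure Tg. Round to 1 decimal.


Post-cure Tg = 135 + 12.4 = 147.4 C

147.4


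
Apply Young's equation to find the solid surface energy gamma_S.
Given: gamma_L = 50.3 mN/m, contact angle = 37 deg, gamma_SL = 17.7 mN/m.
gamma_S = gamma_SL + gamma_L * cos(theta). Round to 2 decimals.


theta_rad = 37 * pi/180 = 0.645772
gamma_S = 17.7 + 50.3 * cos(0.645772)
= 57.87 mN/m

57.87


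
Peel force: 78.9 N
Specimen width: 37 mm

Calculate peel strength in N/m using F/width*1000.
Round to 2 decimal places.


Peel strength = 78.9 / 37 * 1000 = 2132.43 N/m

2132.43


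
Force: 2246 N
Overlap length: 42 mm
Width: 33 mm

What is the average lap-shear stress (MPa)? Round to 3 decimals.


Average shear stress = F / (overlap * width)
= 2246 / (42 * 33)
= 1.620 MPa

1.620


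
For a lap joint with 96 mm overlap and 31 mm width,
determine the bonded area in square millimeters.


Area = 96 * 31 = 2976 mm^2

2976


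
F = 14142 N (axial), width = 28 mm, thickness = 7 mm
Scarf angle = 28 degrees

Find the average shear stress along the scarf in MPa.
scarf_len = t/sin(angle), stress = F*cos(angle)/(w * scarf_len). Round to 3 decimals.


scarf_len = 7/sin(28 deg) = 14.9104
cos(28 deg) = 0.882948
stress = 14142*0.882948/(28*14.9104) = 29.909 MPa

29.909


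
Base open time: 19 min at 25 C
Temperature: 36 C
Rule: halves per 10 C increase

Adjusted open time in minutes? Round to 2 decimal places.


Acceleration = 2^((36-25)/10) = 2.1435
Open time = 19 / 2.1435 = 8.86 min

8.86


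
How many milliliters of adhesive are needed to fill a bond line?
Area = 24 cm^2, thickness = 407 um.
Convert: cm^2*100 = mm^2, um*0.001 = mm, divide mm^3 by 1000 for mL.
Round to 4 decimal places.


= (24 * 100) * (407 * 0.001) / 1000
= 0.9768 mL

0.9768


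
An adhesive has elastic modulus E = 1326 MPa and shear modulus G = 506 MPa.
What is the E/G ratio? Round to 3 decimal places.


E/G = 1326 / 506 = 2.621

2.621


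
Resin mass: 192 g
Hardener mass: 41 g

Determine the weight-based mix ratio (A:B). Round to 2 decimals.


Ratio = 192 / 41 = 4.68

4.68


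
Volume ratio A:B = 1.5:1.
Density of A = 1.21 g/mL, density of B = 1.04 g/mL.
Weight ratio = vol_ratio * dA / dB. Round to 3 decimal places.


Wt ratio = 1.5 * 1.21 / 1.04
= 1.745

1.745


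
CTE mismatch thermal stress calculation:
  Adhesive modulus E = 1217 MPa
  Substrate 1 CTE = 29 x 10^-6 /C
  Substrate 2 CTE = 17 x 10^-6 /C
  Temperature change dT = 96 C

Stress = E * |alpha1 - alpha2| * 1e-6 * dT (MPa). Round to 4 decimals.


delta_alpha = |29 - 17| = 12 x 10^-6/C
Stress = 1217 * 12e-6 * 96
= 1.4020 MPa

1.4020


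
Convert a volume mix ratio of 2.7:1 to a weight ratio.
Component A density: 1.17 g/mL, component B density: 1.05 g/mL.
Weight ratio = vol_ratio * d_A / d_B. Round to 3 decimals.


= 2.7 * 1.17 / 1.05 = 3.009

3.009


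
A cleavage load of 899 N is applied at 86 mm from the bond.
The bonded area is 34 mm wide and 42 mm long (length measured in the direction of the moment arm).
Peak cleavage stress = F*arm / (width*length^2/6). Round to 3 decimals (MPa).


Moment = 899 * 86 = 77314 N*mm
Section modulus = 34 * 1764 / 6 = 59976 / 6 mm^3
Stress = 77314 / (59976 / 6) = 463884 / 59976
= 7.734 MPa

7.734


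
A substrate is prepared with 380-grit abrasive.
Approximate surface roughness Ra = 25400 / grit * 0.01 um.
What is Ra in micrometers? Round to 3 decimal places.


Ra = 25400 / 380 * 0.01 = 0.668 um

0.668


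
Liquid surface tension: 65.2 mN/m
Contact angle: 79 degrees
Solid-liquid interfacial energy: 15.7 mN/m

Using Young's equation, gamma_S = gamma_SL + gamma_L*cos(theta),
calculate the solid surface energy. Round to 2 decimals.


gamma_S = 15.7 + 65.2 * cos(79)
= 28.14 mN/m

28.14


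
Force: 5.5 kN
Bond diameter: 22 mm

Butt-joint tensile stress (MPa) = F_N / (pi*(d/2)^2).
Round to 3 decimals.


F_N = 5.5 * 1000 = 5500.0 N
A = pi*(11.0)^2 = 380.1327 mm^2
stress = 5500.0 / 380.1327 = 14.469 MPa

14.469


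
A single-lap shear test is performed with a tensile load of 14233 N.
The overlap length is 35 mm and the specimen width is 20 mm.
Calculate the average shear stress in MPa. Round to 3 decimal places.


Shear stress = F / (overlap * width)
= 14233 / (35 * 20)
= 14233 / 700
= 20.333 MPa

20.333


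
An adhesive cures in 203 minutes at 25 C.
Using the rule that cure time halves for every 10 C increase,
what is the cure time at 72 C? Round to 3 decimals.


Factor = 2^((72 - 25) / 10) = 25.9921
Cure time = 203 / 25.9921
= 7.810 minutes

7.810


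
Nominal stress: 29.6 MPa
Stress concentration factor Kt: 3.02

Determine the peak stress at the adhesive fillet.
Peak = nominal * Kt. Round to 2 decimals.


Peak stress = 29.6 * 3.02
= 89.39 MPa

89.39


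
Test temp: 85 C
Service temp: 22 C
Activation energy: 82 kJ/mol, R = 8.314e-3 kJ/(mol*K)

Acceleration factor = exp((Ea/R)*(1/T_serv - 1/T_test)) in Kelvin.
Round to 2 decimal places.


AF = exp((82/0.008314)*(1/295.15 - 1/358.15))
= 357.13

357.13


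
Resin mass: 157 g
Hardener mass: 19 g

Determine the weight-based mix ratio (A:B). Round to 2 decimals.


Ratio = 157 / 19 = 8.26

8.26


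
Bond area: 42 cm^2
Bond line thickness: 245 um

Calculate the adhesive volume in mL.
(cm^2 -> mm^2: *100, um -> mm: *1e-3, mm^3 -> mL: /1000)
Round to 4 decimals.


V = 42*100 * 245*1e-3 / 1000
= 1.0290 mL

1.0290


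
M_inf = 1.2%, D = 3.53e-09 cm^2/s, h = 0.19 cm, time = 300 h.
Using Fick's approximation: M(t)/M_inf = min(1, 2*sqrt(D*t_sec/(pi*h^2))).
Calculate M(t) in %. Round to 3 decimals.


t = 1080000 s
ratio = min(1, 2*sqrt(3.53e-09*1080000/(pi*0.0361)))
= 0.366691
M(t) = 1.2 * 0.366691 = 0.440%

0.440


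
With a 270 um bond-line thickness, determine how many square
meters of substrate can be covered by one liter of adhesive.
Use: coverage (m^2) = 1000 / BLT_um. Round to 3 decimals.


Coverage = 1000 / 270 = 3.704 m^2

3.704


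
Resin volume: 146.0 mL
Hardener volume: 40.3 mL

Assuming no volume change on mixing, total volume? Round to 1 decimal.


V_total = 146.0 + 40.3 = 186.3 mL

186.3


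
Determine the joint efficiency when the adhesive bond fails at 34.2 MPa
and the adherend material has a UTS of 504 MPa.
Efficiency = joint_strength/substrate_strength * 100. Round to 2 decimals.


Joint efficiency = 34.2 / 504 * 100
= 6.79%

6.79


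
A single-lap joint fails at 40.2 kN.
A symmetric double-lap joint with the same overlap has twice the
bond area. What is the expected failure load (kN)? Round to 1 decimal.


Double-lap load = 2 * 40.2 = 80.4 kN

80.4


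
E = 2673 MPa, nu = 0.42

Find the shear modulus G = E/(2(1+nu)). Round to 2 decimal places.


G = 2673 / (2 * 1.42)
= 941.20 MPa

941.20


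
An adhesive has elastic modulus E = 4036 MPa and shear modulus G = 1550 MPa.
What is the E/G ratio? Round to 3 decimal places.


E/G = 4036 / 1550 = 2.604

2.604


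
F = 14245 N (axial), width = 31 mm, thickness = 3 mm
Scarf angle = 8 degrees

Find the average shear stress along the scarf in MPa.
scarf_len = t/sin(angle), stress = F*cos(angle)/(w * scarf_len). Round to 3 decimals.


scarf_len = 3/sin(8 deg) = 21.5559
cos(8 deg) = 0.990268
stress = 14245*0.990268/(31*21.5559) = 21.110 MPa

21.110


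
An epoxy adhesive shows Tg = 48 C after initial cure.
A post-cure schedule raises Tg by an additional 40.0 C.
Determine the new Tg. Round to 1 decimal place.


New Tg = 48 + 40.0
= 88.0 C

88.0


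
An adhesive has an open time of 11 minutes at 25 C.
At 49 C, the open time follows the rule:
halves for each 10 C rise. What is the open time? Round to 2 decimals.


Factor = 2^((49-25)/10) = 5.2780
Open time = 11 / 5.2780 = 2.08 min

2.08


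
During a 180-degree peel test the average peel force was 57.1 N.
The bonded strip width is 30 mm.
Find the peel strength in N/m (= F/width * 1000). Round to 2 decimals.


Peel strength = F/width * 1000
= 57.1 / 30 * 1000
= 1903.33 N/m

1903.33


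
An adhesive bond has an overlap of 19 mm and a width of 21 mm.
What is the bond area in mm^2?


Bond area = overlap * width
= 19 * 21
= 399 mm^2

399


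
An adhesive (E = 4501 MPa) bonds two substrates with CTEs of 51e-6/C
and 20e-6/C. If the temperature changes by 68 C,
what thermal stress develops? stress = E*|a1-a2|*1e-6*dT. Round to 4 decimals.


Stress = 4501 * |51 - 20| * 1e-6 * 68
= 9.4881 MPa

9.4881


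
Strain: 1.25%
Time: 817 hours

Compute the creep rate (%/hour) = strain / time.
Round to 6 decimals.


Creep rate = 1.25 / 817
= 0.001530 %/h

0.001530


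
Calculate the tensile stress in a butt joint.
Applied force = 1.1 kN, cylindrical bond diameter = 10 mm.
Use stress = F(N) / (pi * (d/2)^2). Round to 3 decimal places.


A = pi * 5.0^2 = 78.5398 mm^2
sigma = 1100.0 / 78.5398 = 14.006 MPa

14.006


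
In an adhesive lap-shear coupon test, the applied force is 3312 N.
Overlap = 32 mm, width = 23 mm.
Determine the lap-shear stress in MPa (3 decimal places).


stress = F / (overlap * width)
= 3312 / (32 * 23)
= 4.500 MPa

4.500


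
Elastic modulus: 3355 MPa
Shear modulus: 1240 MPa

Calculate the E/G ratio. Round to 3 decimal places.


E / G = 3355 / 1240 = 2.706

2.706


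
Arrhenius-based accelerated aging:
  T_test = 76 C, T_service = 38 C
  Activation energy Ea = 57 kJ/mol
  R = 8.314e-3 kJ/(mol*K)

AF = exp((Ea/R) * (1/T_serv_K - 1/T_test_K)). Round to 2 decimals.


T_test_K = 349.15, T_serv_K = 311.15
AF = exp((57/8.314e-3) * (1/311.15 - 1/349.15))
= 11.00

11.00


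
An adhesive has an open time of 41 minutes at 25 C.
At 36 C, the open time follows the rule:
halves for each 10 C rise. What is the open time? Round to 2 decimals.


Factor = 2^((36-25)/10) = 2.1435
Open time = 41 / 2.1435 = 19.13 min

19.13


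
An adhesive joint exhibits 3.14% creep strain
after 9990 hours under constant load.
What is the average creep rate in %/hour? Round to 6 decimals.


Creep rate = strain / time
= 3.14 / 9990
= 0.000314 %/h

0.000314


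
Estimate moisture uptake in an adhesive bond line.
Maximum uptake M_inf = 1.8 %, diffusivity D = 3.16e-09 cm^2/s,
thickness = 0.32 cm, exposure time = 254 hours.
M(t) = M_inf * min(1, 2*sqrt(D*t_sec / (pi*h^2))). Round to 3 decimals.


Convert time: 254 h = 914400 s
ratio = min(1, 2*sqrt(3.16e-09*914400/(pi*0.32^2)))
= 0.189547
M(t) = 1.8 * 0.189547 = 0.341%

0.341


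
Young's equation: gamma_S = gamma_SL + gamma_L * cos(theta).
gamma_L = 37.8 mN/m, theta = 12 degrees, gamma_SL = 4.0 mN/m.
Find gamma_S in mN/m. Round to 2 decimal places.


cos(12 deg) = 0.978148
gamma_S = 4.0 + 37.8 * 0.978148
= 40.97 mN/m

40.97


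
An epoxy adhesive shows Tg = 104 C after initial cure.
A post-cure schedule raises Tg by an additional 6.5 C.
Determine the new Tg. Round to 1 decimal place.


New Tg = 104 + 6.5
= 110.5 C

110.5


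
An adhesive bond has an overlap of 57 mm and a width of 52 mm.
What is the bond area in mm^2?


Bond area = overlap * width
= 57 * 52
= 2964 mm^2

2964


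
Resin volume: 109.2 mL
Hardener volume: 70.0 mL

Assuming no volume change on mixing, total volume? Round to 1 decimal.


V_total = 109.2 + 70.0 = 179.2 mL

179.2


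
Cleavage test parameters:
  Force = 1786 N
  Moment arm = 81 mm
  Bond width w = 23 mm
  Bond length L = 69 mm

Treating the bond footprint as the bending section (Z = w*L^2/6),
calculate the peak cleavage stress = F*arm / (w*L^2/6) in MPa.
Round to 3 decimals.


M = 1786 * 81 = 144666 N*mm
Z = 23 * 69^2 / 6 = 109503 / 6 mm^3
sigma = M / Z = 6 * 144666 / 109503 = 867996 / 109503
= 7.927 MPa

7.927


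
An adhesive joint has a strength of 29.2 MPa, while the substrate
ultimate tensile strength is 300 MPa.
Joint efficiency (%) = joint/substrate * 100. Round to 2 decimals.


Efficiency = 29.2 / 300 * 100
= 9.73%

9.73


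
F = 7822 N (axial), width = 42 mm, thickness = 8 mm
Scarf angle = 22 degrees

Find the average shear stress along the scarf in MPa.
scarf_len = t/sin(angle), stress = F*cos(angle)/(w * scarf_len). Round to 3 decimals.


scarf_len = 8/sin(22 deg) = 21.3557
cos(22 deg) = 0.927184
stress = 7822*0.927184/(42*21.3557) = 8.086 MPa

8.086


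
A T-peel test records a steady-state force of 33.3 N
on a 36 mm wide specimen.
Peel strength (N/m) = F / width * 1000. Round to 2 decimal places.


Peel strength = 33.3 / 36 * 1000
= 925.00 N/m

925.00


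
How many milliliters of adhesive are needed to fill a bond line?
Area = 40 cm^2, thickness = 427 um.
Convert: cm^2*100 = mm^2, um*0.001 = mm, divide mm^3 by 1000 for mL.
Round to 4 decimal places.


= (40 * 100) * (427 * 0.001) / 1000
= 1.7080 mL

1.7080


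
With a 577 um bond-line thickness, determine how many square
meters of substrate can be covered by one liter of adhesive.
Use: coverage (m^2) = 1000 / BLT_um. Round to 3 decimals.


Coverage = 1000 / 577 = 1.733 m^2

1.733


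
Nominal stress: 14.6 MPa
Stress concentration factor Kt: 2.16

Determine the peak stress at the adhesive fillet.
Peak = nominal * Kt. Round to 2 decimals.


Peak stress = 14.6 * 2.16
= 31.54 MPa

31.54


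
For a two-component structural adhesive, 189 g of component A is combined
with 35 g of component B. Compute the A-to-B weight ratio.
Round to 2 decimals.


Weight ratio A:B = 189 / 35
= 5.40

5.40


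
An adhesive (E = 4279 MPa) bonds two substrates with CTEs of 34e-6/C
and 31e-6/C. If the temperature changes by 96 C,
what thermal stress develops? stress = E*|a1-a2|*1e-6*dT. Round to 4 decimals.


Stress = 4279 * |34 - 31| * 1e-6 * 96
= 1.2324 MPa

1.2324
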